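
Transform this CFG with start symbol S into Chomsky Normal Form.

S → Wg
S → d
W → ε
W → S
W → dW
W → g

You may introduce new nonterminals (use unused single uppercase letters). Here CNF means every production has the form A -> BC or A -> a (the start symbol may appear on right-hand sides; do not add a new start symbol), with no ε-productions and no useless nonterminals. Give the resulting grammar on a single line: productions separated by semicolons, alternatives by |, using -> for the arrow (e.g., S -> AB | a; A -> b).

Nullable: {W}; after ε-elimination: S -> d | g | Wg; W -> S | d | g | dW.
After unit-elimination: S -> d | g | Wg; W -> d | g | Wg | dW.
TERM: introduce B -> d, A -> g and substitute in every rule of length ≥2.

S -> d | g | WA; A -> g; B -> d; W -> d | g | BW | WA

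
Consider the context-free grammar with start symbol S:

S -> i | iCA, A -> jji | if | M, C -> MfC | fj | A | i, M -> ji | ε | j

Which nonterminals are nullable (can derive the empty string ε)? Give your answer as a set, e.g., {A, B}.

Directly nullable (have an ε-rule): {M}.
A is nullable via A -> M (every symbol on the right is already known nullable).
C is nullable via C -> A (every symbol on the right is already known nullable).
Not nullable: S — each has a terminal in every rule's right-hand side or depends on a non-nullable symbol.

{A, C, M}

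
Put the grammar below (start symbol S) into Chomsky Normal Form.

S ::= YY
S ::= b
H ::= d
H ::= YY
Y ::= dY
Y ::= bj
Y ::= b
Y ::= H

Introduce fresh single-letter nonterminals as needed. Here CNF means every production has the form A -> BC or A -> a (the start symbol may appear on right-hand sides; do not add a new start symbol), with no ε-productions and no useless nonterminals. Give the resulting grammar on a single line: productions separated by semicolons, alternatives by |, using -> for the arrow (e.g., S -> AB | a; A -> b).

S -> b | YY; A -> b; B -> j; C -> d; Y -> b | d | AB | CY | YY

No ε-productions.
After unit-elimination: S -> b | YY; H -> d | YY; Y -> b | d | YY | bj | dY.
TERM: introduce A -> b, C -> d, B -> j and substitute in every rule of length ≥2.
Drop unreachable/unproductive: H.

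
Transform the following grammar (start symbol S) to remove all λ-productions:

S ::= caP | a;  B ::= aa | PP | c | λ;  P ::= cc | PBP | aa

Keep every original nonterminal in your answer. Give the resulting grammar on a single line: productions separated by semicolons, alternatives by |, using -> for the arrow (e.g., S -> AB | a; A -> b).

Nullable set: {B}.
Drop B -> λ.
P -> PBP: B nullable, giving PBP | PP.
Unchanged (no nullable symbols): S -> a; S -> caP; B -> PP; B -> aa; B -> c; P -> aa; P -> cc.

S -> a | caP; B -> c | PP | aa; P -> PP | aa | cc | PBP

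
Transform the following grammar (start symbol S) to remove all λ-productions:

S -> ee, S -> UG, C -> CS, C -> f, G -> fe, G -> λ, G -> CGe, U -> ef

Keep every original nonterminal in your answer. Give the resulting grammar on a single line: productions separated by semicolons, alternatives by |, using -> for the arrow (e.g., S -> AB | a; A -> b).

Nullable set: {G}.
S -> UG: G nullable, giving U | UG.
Drop G -> λ.
G -> CGe: G nullable, giving CGe | Ce.
Unchanged (no nullable symbols): S -> ee; C -> CS; C -> f; G -> fe; U -> ef.

S -> U | UG | ee; C -> f | CS; G -> Ce | fe | CGe; U -> ef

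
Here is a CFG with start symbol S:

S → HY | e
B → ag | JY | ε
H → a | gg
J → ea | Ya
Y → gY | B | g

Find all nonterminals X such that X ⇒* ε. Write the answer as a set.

{B, Y}

Directly nullable (have an ε-rule): {B}.
Y is nullable via Y -> B (every symbol on the right is already known nullable).
Not nullable: H, J, S — each has a terminal in every rule's right-hand side or depends on a non-nullable symbol.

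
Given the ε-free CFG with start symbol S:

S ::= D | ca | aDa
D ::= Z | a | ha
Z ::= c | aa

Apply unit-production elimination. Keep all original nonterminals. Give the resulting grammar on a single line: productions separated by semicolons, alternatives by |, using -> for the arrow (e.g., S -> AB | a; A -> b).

Unit productions: D->Z, S->D.
Unit pairs (A ⇒* B via units): (D,Z), (S,D), (S,Z).
S: inherits non-unit rules of {D, S, Z} → a | aDa | aa | c | ca | ha.
D: inherits non-unit rules of {D, Z} → a | aa | c | ha.
Z: inherits non-unit rules of {Z} → aa | c.

S -> a | c | aa | ca | ha | aDa; D -> a | c | aa | ha; Z -> c | aa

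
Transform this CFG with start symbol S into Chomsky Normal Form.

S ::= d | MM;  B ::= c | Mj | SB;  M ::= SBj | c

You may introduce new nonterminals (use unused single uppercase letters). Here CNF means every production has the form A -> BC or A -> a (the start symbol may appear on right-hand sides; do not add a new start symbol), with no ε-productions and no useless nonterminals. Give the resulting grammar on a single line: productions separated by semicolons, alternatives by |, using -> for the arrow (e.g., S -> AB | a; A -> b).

No ε-productions.
No unit productions to eliminate.
TERM: introduce A -> j and substitute in every rule of length ≥2.
BIN: M -> SBA becomes M -> SC, C -> BA.

S -> d | MM; A -> j; B -> c | MA | SB; C -> BA; M -> c | SC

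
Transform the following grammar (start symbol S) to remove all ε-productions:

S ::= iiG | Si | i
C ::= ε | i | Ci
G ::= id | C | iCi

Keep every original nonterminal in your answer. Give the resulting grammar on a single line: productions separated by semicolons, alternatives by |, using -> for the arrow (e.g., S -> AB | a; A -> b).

Nullable set: {C, G}.
S -> iiG: G nullable, giving ii | iiG.
Drop C -> ε.
C -> Ci: C nullable, giving Ci | i.
G -> C: C nullable, giving C.
G -> iCi: C nullable, giving iCi | ii.
Unchanged (no nullable symbols): S -> Si; S -> i; C -> i; G -> id.

S -> i | Si | ii | iiG; C -> i | Ci; G -> C | id | ii | iCi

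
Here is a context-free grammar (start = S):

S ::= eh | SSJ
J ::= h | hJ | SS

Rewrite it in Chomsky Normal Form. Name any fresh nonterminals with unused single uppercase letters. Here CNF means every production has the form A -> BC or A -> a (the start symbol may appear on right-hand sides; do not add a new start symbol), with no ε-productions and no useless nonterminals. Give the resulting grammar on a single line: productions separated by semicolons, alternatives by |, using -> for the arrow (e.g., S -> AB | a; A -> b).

S -> BA | SC; A -> h; B -> e; C -> SJ; J -> h | AJ | SS

No ε-productions.
No unit productions to eliminate.
TERM: introduce B -> e, A -> h and substitute in every rule of length ≥2.
BIN: S -> SSJ becomes S -> SC, C -> SJ.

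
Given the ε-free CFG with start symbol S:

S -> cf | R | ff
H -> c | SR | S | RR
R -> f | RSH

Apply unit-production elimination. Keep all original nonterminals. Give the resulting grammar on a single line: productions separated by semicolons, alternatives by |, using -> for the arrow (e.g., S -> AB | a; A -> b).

Unit productions: H->S, S->R.
Unit pairs (A ⇒* B via units): (H,R), (H,S), (S,R).
S: inherits non-unit rules of {R, S} → RSH | cf | f | ff.
H: inherits non-unit rules of {H, R, S} → RR | RSH | SR | c | cf | f | ff.
R: inherits non-unit rules of {R} → RSH | f.

S -> f | cf | ff | RSH; H -> c | f | RR | SR | cf | ff | RSH; R -> f | RSH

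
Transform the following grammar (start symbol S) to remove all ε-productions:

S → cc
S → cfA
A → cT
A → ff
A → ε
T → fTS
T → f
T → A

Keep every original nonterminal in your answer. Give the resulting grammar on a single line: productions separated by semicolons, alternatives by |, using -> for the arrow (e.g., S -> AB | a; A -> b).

Nullable set: {A, T}.
S -> cfA: A nullable, giving cf | cfA.
Drop A -> ε.
A -> cT: T nullable, giving c | cT.
T -> A: A nullable, giving A.
T -> fTS: T nullable, giving fS | fTS.
Unchanged (no nullable symbols): S -> cc; A -> ff; T -> f.

S -> cc | cf | cfA; A -> c | cT | ff; T -> A | f | fS | fTS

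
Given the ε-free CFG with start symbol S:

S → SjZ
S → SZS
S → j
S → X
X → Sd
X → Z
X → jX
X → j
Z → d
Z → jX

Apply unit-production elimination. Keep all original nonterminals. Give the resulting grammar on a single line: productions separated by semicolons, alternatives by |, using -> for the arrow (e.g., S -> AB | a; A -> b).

S -> d | j | Sd | jX | SZS | SjZ; X -> d | j | Sd | jX; Z -> d | jX

Unit productions: S->X, X->Z.
Unit pairs (A ⇒* B via units): (S,X), (S,Z), (X,Z).
S: inherits non-unit rules of {S, X, Z} → SZS | Sd | SjZ | d | j | jX.
X: inherits non-unit rules of {X, Z} → Sd | d | j | jX.
Z: inherits non-unit rules of {Z} → d | jX.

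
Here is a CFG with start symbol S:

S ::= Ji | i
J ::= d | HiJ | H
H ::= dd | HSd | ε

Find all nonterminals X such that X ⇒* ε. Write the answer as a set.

Directly nullable (have an ε-rule): {H}.
J is nullable via J -> H (every symbol on the right is already known nullable).
Not nullable: S — each has a terminal in every rule's right-hand side or depends on a non-nullable symbol.

{H, J}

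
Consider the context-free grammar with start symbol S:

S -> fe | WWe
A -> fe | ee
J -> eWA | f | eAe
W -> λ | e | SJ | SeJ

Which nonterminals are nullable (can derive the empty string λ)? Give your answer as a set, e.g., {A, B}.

Directly nullable (have an ε-rule): {W}.
Not nullable: A, J, S — each has a terminal in every rule's right-hand side or depends on a non-nullable symbol.

{W}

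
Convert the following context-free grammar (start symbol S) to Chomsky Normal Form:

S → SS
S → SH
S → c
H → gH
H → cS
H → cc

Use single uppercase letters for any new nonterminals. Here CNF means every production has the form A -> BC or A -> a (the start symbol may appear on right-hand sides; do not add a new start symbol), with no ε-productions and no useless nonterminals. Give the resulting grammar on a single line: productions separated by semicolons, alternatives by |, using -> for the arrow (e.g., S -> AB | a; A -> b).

S -> c | SH | SS; A -> c; B -> g; H -> AA | AS | BH

No ε-productions.
No unit productions to eliminate.
TERM: introduce A -> c, B -> g and substitute in every rule of length ≥2.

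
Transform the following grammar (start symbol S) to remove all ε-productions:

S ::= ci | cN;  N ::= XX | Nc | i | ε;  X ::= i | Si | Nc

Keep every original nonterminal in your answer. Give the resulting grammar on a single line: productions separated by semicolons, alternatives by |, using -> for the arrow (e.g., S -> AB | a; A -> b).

S -> c | cN | ci; N -> c | i | Nc | XX; X -> c | i | Nc | Si

Nullable set: {N}.
S -> cN: N nullable, giving c | cN.
Drop N -> ε.
N -> Nc: N nullable, giving Nc | c.
X -> Nc: N nullable, giving Nc | c.
Unchanged (no nullable symbols): S -> ci; N -> XX; N -> i; X -> Si; X -> i.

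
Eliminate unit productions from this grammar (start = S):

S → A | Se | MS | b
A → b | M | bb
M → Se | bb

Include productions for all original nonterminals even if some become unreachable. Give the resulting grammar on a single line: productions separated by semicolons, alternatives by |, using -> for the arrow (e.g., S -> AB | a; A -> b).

Unit productions: A->M, S->A.
Unit pairs (A ⇒* B via units): (A,M), (S,A), (S,M).
S: inherits non-unit rules of {A, M, S} → MS | Se | b | bb.
A: inherits non-unit rules of {A, M} → Se | b | bb.
M: inherits non-unit rules of {M} → Se | bb.

S -> b | MS | Se | bb; A -> b | Se | bb; M -> Se | bb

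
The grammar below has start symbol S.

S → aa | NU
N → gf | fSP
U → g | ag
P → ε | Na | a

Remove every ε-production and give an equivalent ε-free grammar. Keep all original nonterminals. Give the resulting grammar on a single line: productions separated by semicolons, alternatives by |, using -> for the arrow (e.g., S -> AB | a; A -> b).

Nullable set: {P}.
N -> fSP: P nullable, giving fS | fSP.
Drop P -> ε.
Unchanged (no nullable symbols): S -> NU; S -> aa; N -> gf; P -> Na; P -> a; U -> ag; U -> g.

S -> NU | aa; N -> fS | gf | fSP; P -> a | Na; U -> g | ag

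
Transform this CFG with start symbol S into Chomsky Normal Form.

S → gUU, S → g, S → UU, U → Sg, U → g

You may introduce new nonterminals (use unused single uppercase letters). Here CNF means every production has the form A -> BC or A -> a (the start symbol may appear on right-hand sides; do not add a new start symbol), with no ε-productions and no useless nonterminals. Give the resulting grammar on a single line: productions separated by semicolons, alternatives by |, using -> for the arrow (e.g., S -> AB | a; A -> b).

No ε-productions.
No unit productions to eliminate.
TERM: introduce A -> g and substitute in every rule of length ≥2.
BIN: S -> AUU becomes S -> AB, B -> UU.

S -> g | AB | UU; A -> g; B -> UU; U -> g | SA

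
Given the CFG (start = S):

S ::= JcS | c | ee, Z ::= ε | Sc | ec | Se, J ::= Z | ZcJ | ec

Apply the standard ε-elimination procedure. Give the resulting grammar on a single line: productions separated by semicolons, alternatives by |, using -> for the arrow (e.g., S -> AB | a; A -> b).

Nullable set: {J, Z}.
S -> JcS: J nullable, giving JcS | cS.
J -> Z: Z nullable, giving Z.
J -> ZcJ: Z, J nullable, giving Zc | ZcJ | c | cJ.
Drop Z -> ε.
Unchanged (no nullable symbols): S -> c; S -> ee; J -> ec; Z -> Sc; Z -> Se; Z -> ec.

S -> c | cS | ee | JcS; J -> Z | c | Zc | cJ | ec | ZcJ; Z -> Sc | Se | ec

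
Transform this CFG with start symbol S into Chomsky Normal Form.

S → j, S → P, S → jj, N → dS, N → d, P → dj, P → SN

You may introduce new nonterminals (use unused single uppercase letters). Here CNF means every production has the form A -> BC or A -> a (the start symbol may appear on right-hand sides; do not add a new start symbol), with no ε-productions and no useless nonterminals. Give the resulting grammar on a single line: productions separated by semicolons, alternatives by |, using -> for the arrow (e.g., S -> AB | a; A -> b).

S -> j | AB | BB | SN; A -> d; B -> j; N -> d | AS

No ε-productions.
After unit-elimination: S -> j | SN | dj | jj; N -> d | dS; P -> SN | dj.
TERM: introduce A -> d, B -> j and substitute in every rule of length ≥2.
Drop unreachable/unproductive: P.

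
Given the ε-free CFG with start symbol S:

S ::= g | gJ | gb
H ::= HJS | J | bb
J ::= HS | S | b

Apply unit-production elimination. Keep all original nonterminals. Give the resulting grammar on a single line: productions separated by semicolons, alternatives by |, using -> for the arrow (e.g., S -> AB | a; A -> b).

Unit productions: H->J, J->S.
Unit pairs (A ⇒* B via units): (H,J), (H,S), (J,S).
S: inherits non-unit rules of {S} → g | gJ | gb.
H: inherits non-unit rules of {H, J, S} → HJS | HS | b | bb | g | gJ | gb.
J: inherits non-unit rules of {J, S} → HS | b | g | gJ | gb.

S -> g | gJ | gb; H -> b | g | HS | bb | gJ | gb | HJS; J -> b | g | HS | gJ | gb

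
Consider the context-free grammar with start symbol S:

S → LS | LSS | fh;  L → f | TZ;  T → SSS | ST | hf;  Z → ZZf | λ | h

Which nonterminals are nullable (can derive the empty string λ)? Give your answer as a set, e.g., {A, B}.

Directly nullable (have an ε-rule): {Z}.
Not nullable: L, S, T — each has a terminal in every rule's right-hand side or depends on a non-nullable symbol.

{Z}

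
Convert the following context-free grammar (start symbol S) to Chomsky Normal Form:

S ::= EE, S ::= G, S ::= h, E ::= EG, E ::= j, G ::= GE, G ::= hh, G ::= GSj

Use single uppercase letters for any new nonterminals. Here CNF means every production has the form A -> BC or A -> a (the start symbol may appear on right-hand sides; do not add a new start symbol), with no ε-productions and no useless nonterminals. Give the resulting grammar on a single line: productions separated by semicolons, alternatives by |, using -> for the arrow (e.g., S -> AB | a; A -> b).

S -> h | BB | EE | GD | GE; A -> j; B -> h; C -> SA; D -> SA; E -> j | EG; G -> BB | GC | GE

No ε-productions.
After unit-elimination: S -> h | EE | GE | hh | GSj; E -> j | EG; G -> GE | hh | GSj.
TERM: introduce B -> h, A -> j and substitute in every rule of length ≥2.
BIN: G -> GSA becomes G -> GC, C -> SA; S -> GSA becomes S -> GD, D -> SA.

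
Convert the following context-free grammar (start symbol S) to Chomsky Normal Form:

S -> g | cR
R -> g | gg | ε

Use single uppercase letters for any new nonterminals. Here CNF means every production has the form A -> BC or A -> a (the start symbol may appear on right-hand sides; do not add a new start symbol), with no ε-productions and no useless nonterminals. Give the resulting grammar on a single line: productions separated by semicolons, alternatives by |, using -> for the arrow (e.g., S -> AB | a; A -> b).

Nullable: {R}; after ε-elimination: S -> c | g | cR; R -> g | gg.
No unit productions to eliminate.
TERM: introduce B -> c, A -> g and substitute in every rule of length ≥2.

S -> c | g | BR; A -> g; B -> c; R -> g | AA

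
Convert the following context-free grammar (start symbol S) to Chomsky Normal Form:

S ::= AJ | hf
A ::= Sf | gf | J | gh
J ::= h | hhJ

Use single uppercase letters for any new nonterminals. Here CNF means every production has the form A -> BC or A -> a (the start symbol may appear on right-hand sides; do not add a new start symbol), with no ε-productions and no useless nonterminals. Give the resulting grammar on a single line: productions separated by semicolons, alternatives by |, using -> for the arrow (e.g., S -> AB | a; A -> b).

S -> AJ | DB; A -> h | CB | CD | DE | SB; B -> f; C -> g; D -> h; E -> DJ; F -> DJ; J -> h | DF

No ε-productions.
After unit-elimination: S -> AJ | hf; A -> h | Sf | gf | gh | hhJ; J -> h | hhJ.
TERM: introduce B -> f, C -> g, D -> h and substitute in every rule of length ≥2.
BIN: A -> DDJ becomes A -> DE, E -> DJ; J -> DDJ becomes J -> DF, F -> DJ.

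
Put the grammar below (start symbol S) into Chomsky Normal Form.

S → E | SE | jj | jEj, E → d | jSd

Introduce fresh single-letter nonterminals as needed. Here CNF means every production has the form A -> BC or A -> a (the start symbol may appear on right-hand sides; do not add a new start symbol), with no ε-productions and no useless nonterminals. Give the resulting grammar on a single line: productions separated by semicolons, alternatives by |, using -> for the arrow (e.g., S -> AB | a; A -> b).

S -> d | AA | AD | AF | SE; A -> j; B -> d; C -> SB; D -> EA; E -> d | AC; F -> SB

No ε-productions.
After unit-elimination: S -> d | SE | jj | jEj | jSd; E -> d | jSd.
TERM: introduce B -> d, A -> j and substitute in every rule of length ≥2.
BIN: E -> ASB becomes E -> AC, C -> SB; S -> AEA becomes S -> AD, D -> EA; S -> ASB becomes S -> AF, F -> SB.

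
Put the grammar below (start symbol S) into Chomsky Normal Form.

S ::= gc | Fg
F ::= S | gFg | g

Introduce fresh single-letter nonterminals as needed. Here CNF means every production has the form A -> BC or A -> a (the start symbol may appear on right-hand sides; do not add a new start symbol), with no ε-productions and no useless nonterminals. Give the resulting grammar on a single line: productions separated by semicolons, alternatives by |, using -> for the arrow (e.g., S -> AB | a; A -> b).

S -> AB | FA; A -> g; B -> c; C -> FA; F -> g | AB | AC | FA

No ε-productions.
After unit-elimination: S -> Fg | gc; F -> g | Fg | gc | gFg.
TERM: introduce B -> c, A -> g and substitute in every rule of length ≥2.
BIN: F -> AFA becomes F -> AC, C -> FA.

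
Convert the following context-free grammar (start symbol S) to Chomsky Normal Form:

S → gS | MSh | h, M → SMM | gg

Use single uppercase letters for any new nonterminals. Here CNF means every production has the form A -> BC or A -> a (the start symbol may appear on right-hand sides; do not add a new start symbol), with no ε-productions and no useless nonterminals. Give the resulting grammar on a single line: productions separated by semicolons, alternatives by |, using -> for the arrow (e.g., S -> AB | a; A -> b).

No ε-productions.
No unit productions to eliminate.
TERM: introduce A -> g, B -> h and substitute in every rule of length ≥2.
BIN: M -> SMM becomes M -> SC, C -> MM; S -> MSB becomes S -> MD, D -> SB.

S -> h | AS | MD; A -> g; B -> h; C -> MM; D -> SB; M -> AA | SC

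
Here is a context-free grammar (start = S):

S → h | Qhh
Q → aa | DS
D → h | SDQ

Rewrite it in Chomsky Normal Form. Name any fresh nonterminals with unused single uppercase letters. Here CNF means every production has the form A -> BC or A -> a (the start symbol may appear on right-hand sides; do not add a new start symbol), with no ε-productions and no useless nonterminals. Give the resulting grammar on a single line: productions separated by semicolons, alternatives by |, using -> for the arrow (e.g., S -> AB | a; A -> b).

No ε-productions.
No unit productions to eliminate.
TERM: introduce A -> a, B -> h and substitute in every rule of length ≥2.
BIN: D -> SDQ becomes D -> SC, C -> DQ; S -> QBB becomes S -> QE, E -> BB.

S -> h | QE; A -> a; B -> h; C -> DQ; D -> h | SC; E -> BB; Q -> AA | DS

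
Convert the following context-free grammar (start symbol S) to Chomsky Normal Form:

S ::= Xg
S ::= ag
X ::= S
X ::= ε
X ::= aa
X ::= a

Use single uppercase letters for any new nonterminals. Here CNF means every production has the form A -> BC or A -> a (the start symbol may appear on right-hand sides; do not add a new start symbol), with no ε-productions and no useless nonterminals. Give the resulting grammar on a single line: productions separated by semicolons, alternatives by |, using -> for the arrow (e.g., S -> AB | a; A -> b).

Nullable: {X}; after ε-elimination: S -> g | Xg | ag; X -> S | a | aa.
After unit-elimination: S -> g | Xg | ag; X -> a | g | Xg | aa | ag.
TERM: introduce B -> a, A -> g and substitute in every rule of length ≥2.

S -> g | BA | XA; A -> g; B -> a; X -> a | g | BA | BB | XA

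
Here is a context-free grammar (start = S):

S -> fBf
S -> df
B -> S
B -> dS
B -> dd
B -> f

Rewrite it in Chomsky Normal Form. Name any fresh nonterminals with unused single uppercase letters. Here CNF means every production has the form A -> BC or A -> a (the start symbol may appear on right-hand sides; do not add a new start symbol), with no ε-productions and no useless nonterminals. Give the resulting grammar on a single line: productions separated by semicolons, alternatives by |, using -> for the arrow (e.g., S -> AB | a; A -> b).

No ε-productions.
After unit-elimination: S -> df | fBf; B -> f | dS | dd | df | fBf.
TERM: introduce A -> d, C -> f and substitute in every rule of length ≥2.
BIN: B -> CBC becomes B -> CD, D -> BC; S -> CBC becomes S -> CE, E -> BC.

S -> AC | CE; A -> d; B -> f | AA | AC | AS | CD; C -> f; D -> BC; E -> BC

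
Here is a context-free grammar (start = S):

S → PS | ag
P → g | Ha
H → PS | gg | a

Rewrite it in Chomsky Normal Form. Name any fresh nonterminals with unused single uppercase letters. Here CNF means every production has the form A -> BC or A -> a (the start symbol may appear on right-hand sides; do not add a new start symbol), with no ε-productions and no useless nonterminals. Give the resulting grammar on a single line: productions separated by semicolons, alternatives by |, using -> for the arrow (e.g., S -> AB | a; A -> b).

S -> BA | PS; A -> g; B -> a; H -> a | AA | PS; P -> g | HB

No ε-productions.
No unit productions to eliminate.
TERM: introduce B -> a, A -> g and substitute in every rule of length ≥2.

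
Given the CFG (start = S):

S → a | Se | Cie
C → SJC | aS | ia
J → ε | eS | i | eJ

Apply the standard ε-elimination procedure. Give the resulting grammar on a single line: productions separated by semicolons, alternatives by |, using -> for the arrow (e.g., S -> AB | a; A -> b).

Nullable set: {J}.
C -> SJC: J nullable, giving SC | SJC.
Drop J -> ε.
J -> eJ: J nullable, giving e | eJ.
Unchanged (no nullable symbols): S -> Cie; S -> Se; S -> a; C -> aS; C -> ia; J -> eS; J -> i.

S -> a | Se | Cie; C -> SC | aS | ia | SJC; J -> e | i | eJ | eS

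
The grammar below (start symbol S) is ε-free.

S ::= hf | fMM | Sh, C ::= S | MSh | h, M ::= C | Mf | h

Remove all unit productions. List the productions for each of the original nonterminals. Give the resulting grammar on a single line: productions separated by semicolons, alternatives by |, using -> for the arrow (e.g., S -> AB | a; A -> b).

S -> Sh | hf | fMM; C -> h | Sh | hf | MSh | fMM; M -> h | Mf | Sh | hf | MSh | fMM

Unit productions: C->S, M->C.
Unit pairs (A ⇒* B via units): (C,S), (M,C), (M,S).
S: inherits non-unit rules of {S} → Sh | fMM | hf.
C: inherits non-unit rules of {C, S} → MSh | Sh | fMM | h | hf.
M: inherits non-unit rules of {C, M, S} → MSh | Mf | Sh | fMM | h | hf.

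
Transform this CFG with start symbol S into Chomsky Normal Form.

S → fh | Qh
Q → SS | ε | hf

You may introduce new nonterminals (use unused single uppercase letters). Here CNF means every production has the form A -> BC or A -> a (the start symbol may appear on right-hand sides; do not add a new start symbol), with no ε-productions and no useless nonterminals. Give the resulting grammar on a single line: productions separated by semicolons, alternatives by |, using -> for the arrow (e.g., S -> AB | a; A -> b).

Nullable: {Q}; after ε-elimination: S -> h | Qh | fh; Q -> SS | hf.
No unit productions to eliminate.
TERM: introduce B -> f, A -> h and substitute in every rule of length ≥2.

S -> h | BA | QA; A -> h; B -> f; Q -> AB | SS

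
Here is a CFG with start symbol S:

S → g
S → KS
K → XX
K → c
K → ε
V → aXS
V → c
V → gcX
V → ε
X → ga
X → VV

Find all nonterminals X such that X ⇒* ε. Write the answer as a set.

{K, V, X}

Directly nullable (have an ε-rule): {K, V}.
X is nullable via X -> VV (every symbol on the right is already known nullable).
Not nullable: S — each has a terminal in every rule's right-hand side or depends on a non-nullable symbol.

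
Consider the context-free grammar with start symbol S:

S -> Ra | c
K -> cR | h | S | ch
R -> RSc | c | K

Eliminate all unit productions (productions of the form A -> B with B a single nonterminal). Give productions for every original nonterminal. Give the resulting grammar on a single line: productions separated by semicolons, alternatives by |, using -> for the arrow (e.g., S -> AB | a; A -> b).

S -> c | Ra; K -> c | h | Ra | cR | ch; R -> c | h | Ra | cR | ch | RSc

Unit productions: K->S, R->K.
Unit pairs (A ⇒* B via units): (K,S), (R,K), (R,S).
S: inherits non-unit rules of {S} → Ra | c.
K: inherits non-unit rules of {K, S} → Ra | c | cR | ch | h.
R: inherits non-unit rules of {K, R, S} → RSc | Ra | c | cR | ch | h.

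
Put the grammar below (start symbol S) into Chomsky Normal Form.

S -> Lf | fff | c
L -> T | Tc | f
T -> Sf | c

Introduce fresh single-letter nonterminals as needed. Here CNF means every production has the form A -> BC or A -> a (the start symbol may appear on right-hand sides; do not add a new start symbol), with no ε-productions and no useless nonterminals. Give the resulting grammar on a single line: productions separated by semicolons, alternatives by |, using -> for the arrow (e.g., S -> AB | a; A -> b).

S -> c | AC | LA; A -> f; B -> c; C -> AA; L -> c | f | SA | TB; T -> c | SA

No ε-productions.
After unit-elimination: S -> c | Lf | fff; L -> c | f | Sf | Tc; T -> c | Sf.
TERM: introduce B -> c, A -> f and substitute in every rule of length ≥2.
BIN: S -> AAA becomes S -> AC, C -> AA.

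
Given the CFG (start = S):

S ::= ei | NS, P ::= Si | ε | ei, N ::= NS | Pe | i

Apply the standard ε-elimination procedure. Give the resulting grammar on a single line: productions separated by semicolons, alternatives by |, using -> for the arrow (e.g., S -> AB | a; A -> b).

S -> NS | ei; N -> e | i | NS | Pe; P -> Si | ei

Nullable set: {P}.
N -> Pe: P nullable, giving Pe | e.
Drop P -> ε.
Unchanged (no nullable symbols): S -> NS; S -> ei; N -> NS; N -> i; P -> Si; P -> ei.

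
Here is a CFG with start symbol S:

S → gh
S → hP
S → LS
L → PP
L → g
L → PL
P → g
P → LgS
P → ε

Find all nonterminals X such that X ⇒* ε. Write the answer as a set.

{L, P}

Directly nullable (have an ε-rule): {P}.
L is nullable via L -> PP (every symbol on the right is already known nullable).
Not nullable: S — each has a terminal in every rule's right-hand side or depends on a non-nullable symbol.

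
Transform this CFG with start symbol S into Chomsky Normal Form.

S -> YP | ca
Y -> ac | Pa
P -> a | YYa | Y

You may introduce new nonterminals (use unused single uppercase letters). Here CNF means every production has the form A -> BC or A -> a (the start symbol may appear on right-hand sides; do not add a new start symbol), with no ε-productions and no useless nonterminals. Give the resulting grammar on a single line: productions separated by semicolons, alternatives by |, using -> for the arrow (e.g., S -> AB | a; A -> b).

No ε-productions.
After unit-elimination: S -> YP | ca; P -> a | Pa | ac | YYa; Y -> Pa | ac.
TERM: introduce A -> a, B -> c and substitute in every rule of length ≥2.
BIN: P -> YYA becomes P -> YC, C -> YA.

S -> BA | YP; A -> a; B -> c; C -> YA; P -> a | AB | PA | YC; Y -> AB | PA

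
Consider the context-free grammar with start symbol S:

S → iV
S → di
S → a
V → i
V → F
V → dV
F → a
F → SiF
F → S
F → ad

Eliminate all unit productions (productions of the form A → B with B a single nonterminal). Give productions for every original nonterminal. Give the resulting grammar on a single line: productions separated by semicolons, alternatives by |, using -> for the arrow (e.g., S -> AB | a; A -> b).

S -> a | di | iV; F -> a | ad | di | iV | SiF; V -> a | i | ad | dV | di | iV | SiF

Unit productions: F->S, V->F.
Unit pairs (A ⇒* B via units): (F,S), (V,F), (V,S).
S: inherits non-unit rules of {S} → a | di | iV.
F: inherits non-unit rules of {F, S} → SiF | a | ad | di | iV.
V: inherits non-unit rules of {F, S, V} → SiF | a | ad | dV | di | i | iV.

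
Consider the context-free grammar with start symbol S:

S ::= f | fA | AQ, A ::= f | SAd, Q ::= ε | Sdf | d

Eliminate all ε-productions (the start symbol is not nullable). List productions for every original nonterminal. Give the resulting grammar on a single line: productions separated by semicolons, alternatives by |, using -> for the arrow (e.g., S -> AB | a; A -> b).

Nullable set: {Q}.
S -> AQ: Q nullable, giving A | AQ.
Drop Q -> ε.
Unchanged (no nullable symbols): S -> f; S -> fA; A -> SAd; A -> f; Q -> Sdf; Q -> d.

S -> A | f | AQ | fA; A -> f | SAd; Q -> d | Sdf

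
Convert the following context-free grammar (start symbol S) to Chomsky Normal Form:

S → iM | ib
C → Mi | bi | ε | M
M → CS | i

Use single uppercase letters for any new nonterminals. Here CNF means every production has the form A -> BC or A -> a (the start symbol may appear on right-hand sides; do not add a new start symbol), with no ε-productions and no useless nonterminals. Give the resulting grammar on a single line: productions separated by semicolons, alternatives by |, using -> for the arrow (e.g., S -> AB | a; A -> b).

Nullable: {C}; after ε-elimination: S -> iM | ib; C -> M | Mi | bi; M -> S | i | CS.
After unit-elimination: S -> iM | ib; C -> i | CS | Mi | bi | iM | ib; M -> i | CS | iM | ib.
TERM: introduce B -> b, A -> i and substitute in every rule of length ≥2.

S -> AB | AM; A -> i; B -> b; C -> i | AB | AM | BA | CS | MA; M -> i | AB | AM | CS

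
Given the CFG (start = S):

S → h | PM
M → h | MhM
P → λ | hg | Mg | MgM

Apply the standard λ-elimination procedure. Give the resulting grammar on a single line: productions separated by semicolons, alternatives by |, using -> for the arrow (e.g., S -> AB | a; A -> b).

Nullable set: {P}.
S -> PM: P nullable, giving M | PM.
Drop P -> λ.
Unchanged (no nullable symbols): S -> h; M -> MhM; M -> h; P -> Mg; P -> MgM; P -> hg.

S -> M | h | PM; M -> h | MhM; P -> Mg | hg | MgM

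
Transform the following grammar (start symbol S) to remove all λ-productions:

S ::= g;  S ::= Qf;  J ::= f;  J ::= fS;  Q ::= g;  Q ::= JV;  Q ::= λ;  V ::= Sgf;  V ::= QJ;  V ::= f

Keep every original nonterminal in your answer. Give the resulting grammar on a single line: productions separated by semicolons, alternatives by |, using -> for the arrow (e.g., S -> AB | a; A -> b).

S -> f | g | Qf; J -> f | fS; Q -> g | JV; V -> J | f | QJ | Sgf

Nullable set: {Q}.
S -> Qf: Q nullable, giving Qf | f.
Drop Q -> λ.
V -> QJ: Q nullable, giving J | QJ.
Unchanged (no nullable symbols): S -> g; J -> f; J -> fS; Q -> JV; Q -> g; V -> Sgf; V -> f.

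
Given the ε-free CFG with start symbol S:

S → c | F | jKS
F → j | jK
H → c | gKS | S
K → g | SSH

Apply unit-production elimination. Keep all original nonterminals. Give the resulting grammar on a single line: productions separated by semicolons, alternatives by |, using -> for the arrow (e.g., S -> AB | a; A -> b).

S -> c | j | jK | jKS; F -> j | jK; H -> c | j | jK | gKS | jKS; K -> g | SSH

Unit productions: H->S, S->F.
Unit pairs (A ⇒* B via units): (H,F), (H,S), (S,F).
S: inherits non-unit rules of {F, S} → c | j | jK | jKS.
F: inherits non-unit rules of {F} → j | jK.
H: inherits non-unit rules of {F, H, S} → c | gKS | j | jK | jKS.
K: inherits non-unit rules of {K} → SSH | g.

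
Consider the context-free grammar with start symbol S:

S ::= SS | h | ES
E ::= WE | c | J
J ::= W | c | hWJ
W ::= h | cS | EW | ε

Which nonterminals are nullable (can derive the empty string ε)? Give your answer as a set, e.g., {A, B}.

Directly nullable (have an ε-rule): {W}.
J is nullable via J -> W (every symbol on the right is already known nullable).
E is nullable via E -> J (every symbol on the right is already known nullable).
Not nullable: S — each has a terminal in every rule's right-hand side or depends on a non-nullable symbol.

{E, J, W}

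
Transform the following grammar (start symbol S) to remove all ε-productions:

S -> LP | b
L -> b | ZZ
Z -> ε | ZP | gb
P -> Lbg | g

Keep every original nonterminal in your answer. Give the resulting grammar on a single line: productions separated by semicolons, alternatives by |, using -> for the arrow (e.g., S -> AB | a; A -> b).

Nullable set: {L, Z}.
S -> LP: L nullable, giving LP | P.
L -> ZZ: Z, Z nullable, giving Z | ZZ.
P -> Lbg: L nullable, giving Lbg | bg.
Drop Z -> ε.
Z -> ZP: Z nullable, giving P | ZP.
Unchanged (no nullable symbols): S -> b; L -> b; P -> g; Z -> gb.

S -> P | b | LP; L -> Z | b | ZZ; P -> g | bg | Lbg; Z -> P | ZP | gb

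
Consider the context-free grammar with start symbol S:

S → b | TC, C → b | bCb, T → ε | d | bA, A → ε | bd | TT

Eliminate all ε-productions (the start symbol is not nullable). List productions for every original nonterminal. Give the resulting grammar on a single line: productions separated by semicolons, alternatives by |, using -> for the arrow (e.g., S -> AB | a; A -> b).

S -> C | b | TC; A -> T | TT | bd; C -> b | bCb; T -> b | d | bA

Nullable set: {A, T}.
S -> TC: T nullable, giving C | TC.
Drop A -> ε.
A -> TT: T, T nullable, giving T | TT.
Drop T -> ε.
T -> bA: A nullable, giving b | bA.
Unchanged (no nullable symbols): S -> b; A -> bd; C -> b; C -> bCb; T -> d.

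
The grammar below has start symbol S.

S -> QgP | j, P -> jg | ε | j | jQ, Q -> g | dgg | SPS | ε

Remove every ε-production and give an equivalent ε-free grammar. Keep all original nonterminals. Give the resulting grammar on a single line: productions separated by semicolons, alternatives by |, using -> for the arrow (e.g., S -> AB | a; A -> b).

S -> g | j | Qg | gP | QgP; P -> j | jQ | jg; Q -> g | SS | SPS | dgg

Nullable set: {P, Q}.
S -> QgP: Q, P nullable, giving Qg | QgP | g | gP.
Drop P -> ε.
P -> jQ: Q nullable, giving j | jQ.
Drop Q -> ε.
Q -> SPS: P nullable, giving SPS | SS.
Unchanged (no nullable symbols): S -> j; P -> j; P -> jg; Q -> dgg; Q -> g.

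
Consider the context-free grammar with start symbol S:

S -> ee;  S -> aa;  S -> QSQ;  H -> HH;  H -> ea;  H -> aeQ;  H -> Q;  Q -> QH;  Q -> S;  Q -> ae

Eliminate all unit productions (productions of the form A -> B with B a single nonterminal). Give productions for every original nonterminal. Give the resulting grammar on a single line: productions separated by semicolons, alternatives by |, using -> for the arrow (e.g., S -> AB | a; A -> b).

Unit productions: H->Q, Q->S.
Unit pairs (A ⇒* B via units): (H,Q), (H,S), (Q,S).
S: inherits non-unit rules of {S} → QSQ | aa | ee.
H: inherits non-unit rules of {H, Q, S} → HH | QH | QSQ | aa | ae | aeQ | ea | ee.
Q: inherits non-unit rules of {Q, S} → QH | QSQ | aa | ae | ee.

S -> aa | ee | QSQ; H -> HH | QH | aa | ae | ea | ee | QSQ | aeQ; Q -> QH | aa | ae | ee | QSQ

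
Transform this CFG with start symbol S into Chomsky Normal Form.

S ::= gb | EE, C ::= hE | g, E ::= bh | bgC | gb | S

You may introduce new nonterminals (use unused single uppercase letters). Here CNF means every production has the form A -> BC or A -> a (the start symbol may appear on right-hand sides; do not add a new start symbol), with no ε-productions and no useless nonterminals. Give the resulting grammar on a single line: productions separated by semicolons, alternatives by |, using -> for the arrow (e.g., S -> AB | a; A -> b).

S -> DB | EE; A -> h; B -> b; C -> g | AE; D -> g; E -> BA | BF | DB | EE; F -> DC

No ε-productions.
After unit-elimination: S -> EE | gb; C -> g | hE; E -> EE | bh | gb | bgC.
TERM: introduce B -> b, D -> g, A -> h and substitute in every rule of length ≥2.
BIN: E -> BDC becomes E -> BF, F -> DC.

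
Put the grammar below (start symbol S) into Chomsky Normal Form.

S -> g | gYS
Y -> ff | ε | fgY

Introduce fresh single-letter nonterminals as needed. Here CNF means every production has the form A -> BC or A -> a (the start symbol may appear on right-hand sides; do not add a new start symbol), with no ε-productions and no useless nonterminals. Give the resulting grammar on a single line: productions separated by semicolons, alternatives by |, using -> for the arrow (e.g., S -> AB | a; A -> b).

Nullable: {Y}; after ε-elimination: S -> g | gS | gYS; Y -> ff | fg | fgY.
No unit productions to eliminate.
TERM: introduce B -> f, A -> g and substitute in every rule of length ≥2.
BIN: S -> AYS becomes S -> AC, C -> YS; Y -> BAY becomes Y -> BD, D -> AY.

S -> g | AC | AS; A -> g; B -> f; C -> YS; D -> AY; Y -> BA | BB | BD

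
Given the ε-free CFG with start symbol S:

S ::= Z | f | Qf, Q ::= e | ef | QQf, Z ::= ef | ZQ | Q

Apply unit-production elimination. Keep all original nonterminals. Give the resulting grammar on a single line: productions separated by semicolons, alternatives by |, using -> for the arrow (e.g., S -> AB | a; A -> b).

S -> e | f | Qf | ZQ | ef | QQf; Q -> e | ef | QQf; Z -> e | ZQ | ef | QQf

Unit productions: S->Z, Z->Q.
Unit pairs (A ⇒* B via units): (S,Q), (S,Z), (Z,Q).
S: inherits non-unit rules of {Q, S, Z} → QQf | Qf | ZQ | e | ef | f.
Q: inherits non-unit rules of {Q} → QQf | e | ef.
Z: inherits non-unit rules of {Q, Z} → QQf | ZQ | e | ef.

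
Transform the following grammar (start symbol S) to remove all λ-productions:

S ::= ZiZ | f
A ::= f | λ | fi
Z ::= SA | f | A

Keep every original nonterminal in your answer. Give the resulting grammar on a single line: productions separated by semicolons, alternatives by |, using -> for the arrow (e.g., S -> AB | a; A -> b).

S -> f | i | Zi | iZ | ZiZ; A -> f | fi; Z -> A | S | f | SA

Nullable set: {A, Z}.
S -> ZiZ: Z, Z nullable, giving Zi | ZiZ | i | iZ.
Drop A -> λ.
Z -> A: A nullable, giving A.
Z -> SA: A nullable, giving S | SA.
Unchanged (no nullable symbols): S -> f; A -> f; A -> fi; Z -> f.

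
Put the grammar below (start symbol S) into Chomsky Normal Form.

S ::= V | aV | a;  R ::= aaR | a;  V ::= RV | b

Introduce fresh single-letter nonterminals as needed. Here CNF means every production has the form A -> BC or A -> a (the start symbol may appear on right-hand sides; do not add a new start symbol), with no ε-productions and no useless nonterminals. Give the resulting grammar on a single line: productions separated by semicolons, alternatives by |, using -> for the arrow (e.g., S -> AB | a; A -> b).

No ε-productions.
After unit-elimination: S -> a | b | RV | aV; R -> a | aaR; V -> b | RV.
TERM: introduce A -> a and substitute in every rule of length ≥2.
BIN: R -> AAR becomes R -> AB, B -> AR.

S -> a | b | AV | RV; A -> a; B -> AR; R -> a | AB; V -> b | RV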